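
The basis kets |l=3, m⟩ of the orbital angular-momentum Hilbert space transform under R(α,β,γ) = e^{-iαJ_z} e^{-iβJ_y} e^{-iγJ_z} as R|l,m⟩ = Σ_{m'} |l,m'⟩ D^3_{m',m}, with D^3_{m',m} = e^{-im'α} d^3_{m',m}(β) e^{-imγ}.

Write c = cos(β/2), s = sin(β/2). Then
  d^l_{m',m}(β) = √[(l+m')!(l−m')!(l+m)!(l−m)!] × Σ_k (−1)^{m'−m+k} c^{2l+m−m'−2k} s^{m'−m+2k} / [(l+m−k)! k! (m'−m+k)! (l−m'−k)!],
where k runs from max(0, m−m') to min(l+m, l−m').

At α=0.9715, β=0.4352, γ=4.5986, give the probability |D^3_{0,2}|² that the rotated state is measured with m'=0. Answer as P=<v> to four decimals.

P=0.0487

D^3_{0,2}(0.9715,0.4352,4.5986) = e^{-i·0·0.9715}·d^3_{0,2}(0.4352)·e^{-i·2·4.5986}. Compute d first:
With c≡cos(β/2)=0.976418 and s≡sin(β/2)=0.215887, N=[6·6·120·1]^{1/2}=65.726707
The bounds max(0,m−m')=2 and min(l+m,l−m')=3 give 2 terms
  k=2: (−1)^0·65.7267/(12)·0.9764^4·0.2159^2 = +0.232037
  k=3: (−1)^1·65.7267/(12)·0.9764^2·0.2159^4 = -0.011343
d^3_{0,2}(0.4352) = +0.232037 -0.011343 = +0.220694
|D^3_{0,2}|² = |d^3_{0,2}(β)|² = (+0.220694)² = 0.048706 (the z-rotation phases have unit modulus)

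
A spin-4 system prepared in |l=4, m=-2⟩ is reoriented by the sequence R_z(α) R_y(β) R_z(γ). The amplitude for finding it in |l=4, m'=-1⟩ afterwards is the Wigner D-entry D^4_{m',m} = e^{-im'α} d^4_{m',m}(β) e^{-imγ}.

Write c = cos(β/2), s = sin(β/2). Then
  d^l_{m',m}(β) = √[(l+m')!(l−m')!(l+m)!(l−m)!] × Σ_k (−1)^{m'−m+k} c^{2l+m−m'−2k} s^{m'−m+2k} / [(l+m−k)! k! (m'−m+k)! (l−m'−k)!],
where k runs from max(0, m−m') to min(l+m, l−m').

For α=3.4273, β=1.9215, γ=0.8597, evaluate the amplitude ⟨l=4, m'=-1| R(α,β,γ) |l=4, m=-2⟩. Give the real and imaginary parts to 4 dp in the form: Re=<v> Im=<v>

Re=-0.1402 Im=0.3023

First d^4_{-1,-2}(β=1.9215), then the phase factors e^{-i(-1)α} and e^{-i(-2)γ}:
With c≡cos(β/2)=0.572905 and s≡sin(β/2)=0.819621, N=[6·120·2·720]^{1/2}=1018.233765
k: max(0,(-2)−(-1))=0 … min(4+(-2),4−(-1))=2
  k=0: (−1)^1·1018.2338/(240)·0.5729^7·0.8196^1 = -0.070442
  k=1: (−1)^2·1018.2338/(48)·0.5729^5·0.8196^3 = +0.720877
  k=2: (−1)^3·1018.2338/(72)·0.5729^3·0.8196^5 = -0.983627
d^4_{-1,-2}(1.9215) = -0.070442 +0.720877 -0.983627 = -0.333192
Attach z-rotation phases: D = e^{-i(-1)(3.4273)}·(-0.333192)·e^{-i(-2)(0.8597)} = -0.140202+0.302259i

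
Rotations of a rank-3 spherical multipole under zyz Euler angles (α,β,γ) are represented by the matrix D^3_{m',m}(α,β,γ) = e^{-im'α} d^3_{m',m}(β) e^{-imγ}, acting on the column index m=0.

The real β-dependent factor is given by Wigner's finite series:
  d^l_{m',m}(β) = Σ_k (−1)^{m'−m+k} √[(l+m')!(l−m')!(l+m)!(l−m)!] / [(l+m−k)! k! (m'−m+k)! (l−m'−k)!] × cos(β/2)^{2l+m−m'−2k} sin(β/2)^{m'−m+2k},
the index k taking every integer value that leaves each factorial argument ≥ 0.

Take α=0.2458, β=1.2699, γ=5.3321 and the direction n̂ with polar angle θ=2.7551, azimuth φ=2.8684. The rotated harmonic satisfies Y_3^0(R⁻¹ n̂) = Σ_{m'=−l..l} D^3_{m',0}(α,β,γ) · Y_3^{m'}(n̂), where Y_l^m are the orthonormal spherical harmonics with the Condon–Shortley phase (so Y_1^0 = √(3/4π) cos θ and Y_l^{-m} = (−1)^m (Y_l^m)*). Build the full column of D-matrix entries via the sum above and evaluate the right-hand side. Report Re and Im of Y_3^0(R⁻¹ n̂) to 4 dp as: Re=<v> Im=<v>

Re=0.2797 Im=0.0000

Need the full column D^3_{m',0} for m'=−3..3 at α=0.2458, β=1.2699, γ=5.3321.
cos(β/2)=0.805101, sin(β/2)=0.593137
d^3_{-3,0}: single k=3 term ⇒ +0.487004;  D = +0.360490+0.327445i
d^3_{-2,0}: k∈[2..3] ⇒ +0.809605 -0.439423 = +0.370182;  D = +0.326345+0.174740i
d^3_{-1,0}: k∈[1..3] ⇒ +0.695022 -1.131694 +0.204747 = -0.231925;  D = -0.224954-0.056435i
d^3_{0,0}: k∈[0..3] ⇒ +0.272335 -1.330317 +0.722045 -0.043544 = -0.379481;  D = -0.379481+0.000000i
d^3_{1,0}: k∈[0..2] ⇒ -0.695022 +1.131694 -0.204747 = +0.231925;  D = +0.224954-0.056435i
d^3_{2,0}: k∈[0..1] ⇒ +0.809605 -0.439423 = +0.370182;  D = +0.326345-0.174740i
d^3_{3,0}: single k=0 term ⇒ -0.487004;  D = -0.360490+0.327445i
Y_3^{m'}(θ=2.7551,φ=2.8684) and Σ D·Y over m':
  (+0.3605+0.3274i)·(-0.0153-0.0163i)  (+0.3263+0.1747i)·(-0.1149-0.0699i)  (-0.2250-0.0564i)·(-0.3859-0.1081i)  (-0.3795+0.0000i)·(-0.4457+0.0000i)  (+0.2250-0.0564i)·(+0.3859-0.1081i)  (+0.3263-0.1747i)·(-0.1149+0.0699i)  (-0.3605+0.3274i)·(+0.0153-0.0163i)
Y_3^0(R⁻¹ n̂) = +0.279673+0.000000i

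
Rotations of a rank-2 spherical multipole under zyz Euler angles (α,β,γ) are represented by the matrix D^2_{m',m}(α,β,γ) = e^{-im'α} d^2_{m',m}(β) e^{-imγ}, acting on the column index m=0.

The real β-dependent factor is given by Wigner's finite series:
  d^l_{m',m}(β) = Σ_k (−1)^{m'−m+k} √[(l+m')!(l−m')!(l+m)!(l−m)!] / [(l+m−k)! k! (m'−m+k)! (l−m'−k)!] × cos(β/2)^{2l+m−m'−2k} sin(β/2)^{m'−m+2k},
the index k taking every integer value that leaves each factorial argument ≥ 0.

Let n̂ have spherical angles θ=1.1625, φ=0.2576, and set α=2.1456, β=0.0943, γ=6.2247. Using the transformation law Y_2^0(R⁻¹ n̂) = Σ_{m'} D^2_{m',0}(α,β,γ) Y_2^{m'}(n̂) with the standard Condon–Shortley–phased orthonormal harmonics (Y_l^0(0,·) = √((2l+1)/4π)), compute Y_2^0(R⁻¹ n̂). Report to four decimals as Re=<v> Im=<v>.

Need the full column D^2_{m',0} for m'=−2..2 at α=2.1456, β=0.0943, γ=6.2247.
cos(β/2)=0.998889, sin(β/2)=0.047133
d^2_{-2,0}: single k=2 term ⇒ +0.005429;  D = -0.002220-0.004955i
d^2_{-1,0}: k∈[1..2] ⇒ +0.115066 -0.000256 = +0.114810;  D = -0.062419+0.096360i
d^2_{0,0}: k∈[0..2] ⇒ +0.995562 -0.008866 +0.000005 = +0.986701;  D = +0.986701+0.000000i
d^2_{1,0}: k∈[0..1] ⇒ -0.115066 +0.000256 = -0.114810;  D = +0.062419+0.096360i
d^2_{2,0}: single k=0 term ⇒ +0.005429;  D = -0.002220+0.004955i
Y_2^{m'}(θ=1.1625,φ=0.2576) and Σ D·Y over m':
  (-0.0022-0.0050i)·(+0.2831-0.1603i)  (-0.0624+0.0964i)·(+0.2722-0.0717i)  (+0.9867+0.0000i)·(-0.1662+0.0000i)  (+0.0624+0.0964i)·(-0.2722-0.0717i)  (-0.0022+0.0050i)·(+0.2831+0.1603i)
Y_2^0(R⁻¹ n̂) = -0.187029+0.000000i

Re=-0.1870 Im=0.0000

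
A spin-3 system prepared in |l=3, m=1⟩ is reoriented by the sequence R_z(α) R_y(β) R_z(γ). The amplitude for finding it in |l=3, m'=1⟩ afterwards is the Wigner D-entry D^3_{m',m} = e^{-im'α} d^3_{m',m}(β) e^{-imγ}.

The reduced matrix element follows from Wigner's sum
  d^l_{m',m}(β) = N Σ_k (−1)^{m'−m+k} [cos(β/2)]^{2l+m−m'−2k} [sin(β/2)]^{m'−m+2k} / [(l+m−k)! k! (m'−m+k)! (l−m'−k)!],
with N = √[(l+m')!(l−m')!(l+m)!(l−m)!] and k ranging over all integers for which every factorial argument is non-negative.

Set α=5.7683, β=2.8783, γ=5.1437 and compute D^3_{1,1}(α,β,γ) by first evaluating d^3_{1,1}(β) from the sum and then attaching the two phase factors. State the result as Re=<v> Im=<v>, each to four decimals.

First d^3_{1,1}(β=2.8783), then the phase factors e^{-i(1)α} and e^{-i(1)γ}:
c=cos(2.8783/2)=0.131266, s=sin(2.8783/2)=0.991347; N=√[24·2·24·2]=48.000000
k: max(0,(1)−(1))=0 … min(3+(1),3−(1))=2
  k=0: (−1)^0·48.0000/(48)·0.1313^6·0.9913^0 = +0.000005
  k=1: (−1)^1·48.0000/(6)·0.1313^4·0.9913^2 = -0.002334
  k=2: (−1)^2·48.0000/(8)·0.1313^2·0.9913^4 = +0.099853
d^3_{1,1}(2.8783) = +0.000005 -0.002334 +0.099853 = +0.097524
Phases: e^{-i·(1)·5.7683}=+0.870349+0.492435i, e^{-i·(1)·5.1437}=+0.418062+0.908418i ⇒ D=-0.008141+0.097184i

Re=-0.0081 Im=0.0972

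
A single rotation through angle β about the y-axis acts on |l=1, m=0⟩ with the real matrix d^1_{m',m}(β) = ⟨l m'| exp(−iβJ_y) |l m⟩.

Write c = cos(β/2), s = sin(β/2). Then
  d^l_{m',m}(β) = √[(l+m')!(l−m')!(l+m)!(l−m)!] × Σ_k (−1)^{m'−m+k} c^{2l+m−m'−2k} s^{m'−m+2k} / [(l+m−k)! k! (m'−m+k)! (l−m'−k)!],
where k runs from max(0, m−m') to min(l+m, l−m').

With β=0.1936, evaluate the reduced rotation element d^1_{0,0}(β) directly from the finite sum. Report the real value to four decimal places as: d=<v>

d=0.9813

d^1_{0,0}(β=0.1936) via Wigner's sum:
With c≡cos(β/2)=0.995319 and s≡sin(β/2)=0.096649, N=[1·1·1·1]^{1/2}=1.000000
k∈{0,1} keeps every argument non-negative
  k=0: (−1)^0·1.0000/(1)·0.9953^2·0.0966^0 = +0.990659
  k=1: (−1)^1·1.0000/(1)·0.9953^0·0.0966^2 = -0.009341
d^1_{0,0}(0.1936) = +0.990659 -0.009341 = +0.981318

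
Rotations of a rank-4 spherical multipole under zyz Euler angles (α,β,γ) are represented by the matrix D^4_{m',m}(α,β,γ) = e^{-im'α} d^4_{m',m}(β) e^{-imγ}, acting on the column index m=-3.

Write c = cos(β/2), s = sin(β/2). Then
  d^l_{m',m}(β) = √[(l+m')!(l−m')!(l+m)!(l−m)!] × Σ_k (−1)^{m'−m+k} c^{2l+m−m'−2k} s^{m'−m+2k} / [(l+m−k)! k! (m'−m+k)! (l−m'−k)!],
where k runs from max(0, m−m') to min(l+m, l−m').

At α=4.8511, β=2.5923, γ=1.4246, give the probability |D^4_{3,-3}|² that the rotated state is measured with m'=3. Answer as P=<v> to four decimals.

P=0.1071

D^4_{3,-3}(4.8511,2.5923,1.4246) = e^{-i·3·4.8511}·d^4_{3,-3}(2.5923)·e^{-i·-3·1.4246}. Compute d first:
c=cos(2.5923/2)=0.271207, s=sin(2.5923/2)=0.962521; N=√[5040·1·1·5040]=5040.000000
The bounds max(0,m−m')=0 and min(l+m,l−m')=1 give 2 terms
  k=0: (−1)^6·5040.0000/(720)·0.2712^2·0.9625^6 = +0.409412
  k=1: (−1)^7·5040.0000/(5040)·0.2712^0·0.9625^8 = -0.736686
d^4_{3,-3}(2.5923) = +0.409412 -0.736686 = -0.327274
|D^4_{3,-3}|² = |d^4_{3,-3}(β)|² = (-0.327274)² = 0.107108 (the z-rotation phases have unit modulus)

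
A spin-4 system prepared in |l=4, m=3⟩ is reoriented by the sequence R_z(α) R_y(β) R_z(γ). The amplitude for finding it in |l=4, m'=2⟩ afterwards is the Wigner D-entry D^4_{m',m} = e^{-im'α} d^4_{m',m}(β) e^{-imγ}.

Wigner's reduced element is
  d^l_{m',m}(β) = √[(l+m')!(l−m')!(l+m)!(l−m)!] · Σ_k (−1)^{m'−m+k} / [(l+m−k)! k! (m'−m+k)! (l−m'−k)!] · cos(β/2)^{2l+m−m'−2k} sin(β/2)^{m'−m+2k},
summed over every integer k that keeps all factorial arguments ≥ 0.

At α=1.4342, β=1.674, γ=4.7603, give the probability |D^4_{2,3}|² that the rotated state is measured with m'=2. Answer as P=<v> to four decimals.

P=0.2038

First d^4_{2,3}(β=1.674), then the phase factors e^{-i(2)α} and e^{-i(3)γ}:
Half-angle: c=0.669694, s=0.742637. N=√(720·2·5040·1)=2693.993318
k: max(0,(3)−(2))=1 … min(4+(3),4−(2))=2
  k=1: (−1)^0·2693.9933/(720)·0.6697^7·0.7426^1 = +0.167871
  k=2: (−1)^1·2693.9933/(240)·0.6697^5·0.7426^3 = -0.619294
d^4_{2,3}(1.674) = +0.167871 -0.619294 = -0.451424
|D^4_{2,3}|² = |d^4_{2,3}(β)|² = (-0.451424)² = 0.203783 (the z-rotation phases have unit modulus)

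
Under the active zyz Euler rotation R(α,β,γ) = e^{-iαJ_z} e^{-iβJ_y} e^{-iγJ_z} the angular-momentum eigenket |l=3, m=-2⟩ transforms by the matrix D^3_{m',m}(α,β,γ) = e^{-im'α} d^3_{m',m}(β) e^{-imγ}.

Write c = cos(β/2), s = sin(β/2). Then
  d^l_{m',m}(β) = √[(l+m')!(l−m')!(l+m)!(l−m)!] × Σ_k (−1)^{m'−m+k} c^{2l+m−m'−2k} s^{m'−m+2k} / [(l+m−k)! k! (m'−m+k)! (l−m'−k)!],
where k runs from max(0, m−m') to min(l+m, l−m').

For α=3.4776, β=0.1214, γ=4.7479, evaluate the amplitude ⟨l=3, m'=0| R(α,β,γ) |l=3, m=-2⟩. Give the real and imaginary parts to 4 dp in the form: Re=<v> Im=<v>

D^3_{0,-2}(3.4776,0.1214,4.7479) = e^{-i·0·3.4776}·d^3_{0,-2}(0.1214)·e^{-i·-2·4.7479}. Compute d first:
With c≡cos(β/2)=0.998158 and s≡sin(β/2)=0.060663, N=[6·6·1·120]^{1/2}=65.726707
k: max(0,(-2)−(0))=0 … min(3+(-2),3−(0))=1
  k=0: (−1)^2·65.7267/(12)·0.9982^4·0.0607^2 = +0.020008
  k=1: (−1)^3·65.7267/(12)·0.9982^2·0.0607^4 = -0.000074
d^3_{0,-2}(0.1214) = +0.020008 -0.000074 = +0.019934
D = (+1.000000+0.000000i)·(+0.019934)·(-0.997479-0.070962i) = -0.019884-0.001415i

Re=-0.0199 Im=-0.0014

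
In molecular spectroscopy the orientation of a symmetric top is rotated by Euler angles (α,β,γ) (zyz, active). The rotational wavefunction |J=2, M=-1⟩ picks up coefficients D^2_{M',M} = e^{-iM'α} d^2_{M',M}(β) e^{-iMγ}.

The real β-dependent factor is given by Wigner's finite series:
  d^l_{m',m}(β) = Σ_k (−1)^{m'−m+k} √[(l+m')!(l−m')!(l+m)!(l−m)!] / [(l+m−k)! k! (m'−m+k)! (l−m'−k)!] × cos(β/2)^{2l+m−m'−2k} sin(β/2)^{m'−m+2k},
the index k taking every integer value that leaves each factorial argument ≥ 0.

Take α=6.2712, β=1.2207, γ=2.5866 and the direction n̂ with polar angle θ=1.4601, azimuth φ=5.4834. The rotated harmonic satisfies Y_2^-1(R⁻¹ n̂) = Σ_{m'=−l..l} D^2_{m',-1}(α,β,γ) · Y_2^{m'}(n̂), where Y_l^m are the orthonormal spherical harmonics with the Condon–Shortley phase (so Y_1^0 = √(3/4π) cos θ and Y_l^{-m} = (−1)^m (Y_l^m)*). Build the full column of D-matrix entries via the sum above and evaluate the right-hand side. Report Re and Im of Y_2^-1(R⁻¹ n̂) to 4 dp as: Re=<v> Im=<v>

Re=-0.2622 Im=-0.2834

Need the full column D^2_{m',-1} for m'=−2..2 at α=6.2712, β=1.2207, γ=2.5866.
cos(β/2)=0.819447, sin(β/2)=0.573154
d^2_{-2,-1}: single k=1 term ⇒ +0.630761;  D = -0.527966+0.345125i
d^2_{-1,-1}: k∈[0..1] ⇒ +0.450904 -0.661769 = -0.210865;  D = +0.177870-0.113252i
d^2_{0,-1}: k∈[0..1] ⇒ -0.772521 +0.377930 = -0.394591;  D = +0.335365-0.207925i
d^2_{1,-1}: k∈[0..1] ⇒ +0.661769 -0.107916 = +0.553853;  D = -0.474186+0.286183i
d^2_{2,-1}: single k=0 term ⇒ -0.308579;  D = +0.266084-0.156269i
Y_2^{m'}(θ=1.4601,φ=5.4834) and Σ D·Y over m':
  (-0.5280+0.3451i)·(-0.0110+0.3814i)  (+0.1779-0.1133i)·(+0.0591+0.0608i)  (+0.3354-0.2079i)·(-0.3038+0.0000i)  (-0.4742+0.2862i)·(-0.0591+0.0608i)  (+0.2661-0.1563i)·(-0.0110-0.3814i)
Y_2^-1(R⁻¹ n̂) = -0.262235-0.283385i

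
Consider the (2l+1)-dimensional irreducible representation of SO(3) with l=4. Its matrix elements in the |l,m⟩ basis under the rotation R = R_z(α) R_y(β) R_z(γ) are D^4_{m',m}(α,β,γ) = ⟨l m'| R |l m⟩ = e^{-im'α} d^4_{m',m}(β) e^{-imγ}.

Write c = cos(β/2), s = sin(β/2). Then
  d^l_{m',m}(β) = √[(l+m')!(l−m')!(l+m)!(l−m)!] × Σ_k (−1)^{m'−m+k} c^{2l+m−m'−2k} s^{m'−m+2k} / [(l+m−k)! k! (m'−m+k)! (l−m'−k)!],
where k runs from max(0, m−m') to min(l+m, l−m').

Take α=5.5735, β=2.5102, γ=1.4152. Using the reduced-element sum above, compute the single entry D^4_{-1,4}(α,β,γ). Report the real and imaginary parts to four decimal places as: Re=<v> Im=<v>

First d^4_{-1,4}(β=2.5102), then the phase factors e^{-i(-1)α} and e^{-i(4)γ}:
Half-angle: c=0.310478, s=0.950580. N=√(6·120·40320·1)=5387.986637
k: max(0,(4)−(-1))=5 … min(4+(4),4−(-1))=5
  k=5: (−1)^0·5387.9866/(720)·0.3105^3·0.9506^5 = +0.173833
d^4_{-1,4}(2.5102) = +0.173833
D = (+0.758567-0.651595i)·(+0.173833)·(+0.812490+0.582975i) = +0.173171-0.015156i

Re=0.1732 Im=-0.0152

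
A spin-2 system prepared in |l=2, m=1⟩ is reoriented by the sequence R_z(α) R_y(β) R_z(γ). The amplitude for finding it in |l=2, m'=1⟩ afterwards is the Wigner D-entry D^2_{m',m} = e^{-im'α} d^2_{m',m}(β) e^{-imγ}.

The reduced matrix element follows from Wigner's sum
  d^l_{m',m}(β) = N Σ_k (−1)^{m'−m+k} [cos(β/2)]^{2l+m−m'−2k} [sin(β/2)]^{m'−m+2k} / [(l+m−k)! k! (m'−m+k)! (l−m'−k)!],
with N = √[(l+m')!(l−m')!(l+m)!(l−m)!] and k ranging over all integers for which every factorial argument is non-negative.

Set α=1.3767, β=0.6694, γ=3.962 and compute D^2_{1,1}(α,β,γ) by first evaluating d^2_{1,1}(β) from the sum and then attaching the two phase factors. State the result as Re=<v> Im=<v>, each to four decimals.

D^2_{1,1}(1.3767,0.6694,3.962) = e^{-i·1·1.3767}·d^2_{1,1}(0.6694)·e^{-i·1·3.962}. Compute d first:
Half-angle: c=0.944509, s=0.328486. N=√(6·1·6·1)=6.000000
k∈{0,1} keeps every argument non-negative
  k=0: (−1)^0·6.0000/(6)·0.9445^4·0.3285^0 = +0.795837
  k=1: (−1)^1·6.0000/(2)·0.9445^2·0.3285^2 = -0.288780
d^2_{1,1}(0.6694) = +0.795837 -0.288780 = +0.507057
Phases: e^{-i·(1)·1.3767}=+0.192880-0.981222i, e^{-i·(1)·3.962}=-0.681923+0.731424i ⇒ D=+0.297217+0.410816i

Re=0.2972 Im=0.4108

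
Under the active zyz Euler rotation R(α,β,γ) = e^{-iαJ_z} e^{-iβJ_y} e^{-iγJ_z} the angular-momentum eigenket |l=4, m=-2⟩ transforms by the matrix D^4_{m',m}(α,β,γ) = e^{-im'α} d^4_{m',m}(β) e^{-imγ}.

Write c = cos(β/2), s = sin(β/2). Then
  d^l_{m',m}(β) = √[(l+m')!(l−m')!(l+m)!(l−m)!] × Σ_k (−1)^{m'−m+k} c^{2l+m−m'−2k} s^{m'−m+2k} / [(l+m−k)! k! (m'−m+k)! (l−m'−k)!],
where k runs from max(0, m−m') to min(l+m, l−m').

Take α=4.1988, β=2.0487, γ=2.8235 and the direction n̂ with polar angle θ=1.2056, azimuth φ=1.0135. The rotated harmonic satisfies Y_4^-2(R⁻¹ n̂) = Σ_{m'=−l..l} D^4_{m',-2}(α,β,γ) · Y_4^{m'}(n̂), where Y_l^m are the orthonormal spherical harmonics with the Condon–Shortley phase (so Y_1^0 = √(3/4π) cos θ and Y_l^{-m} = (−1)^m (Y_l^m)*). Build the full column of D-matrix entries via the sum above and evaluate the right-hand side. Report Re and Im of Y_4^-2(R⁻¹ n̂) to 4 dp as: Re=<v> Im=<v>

Need the full column D^4_{m',-2} for m'=−4..4 at α=4.1988, β=2.0487, γ=2.8235.
cos(β/2)=0.519654, sin(β/2)=0.854377
d^4_{-4,-2}: single k=2 term ⇒ +0.076062;  D = -0.068455-0.033156i
d^4_{-3,-2}: k∈[1..2] ⇒ +0.032713 -0.265281 = -0.232568;  D = -0.191135+0.132497i
d^4_{-2,-2}: k∈[0..2] ⇒ +0.005318 -0.172491 +0.582837 = +0.415663;  D = +0.038422+0.413883i
d^4_{-1,-2}: k∈[0..2] ⇒ -0.037093 +0.501334 -0.903453 = -0.439211;  D = +0.400856+0.179503i
d^4_{0,-2}: k∈[0..2] ⇒ +0.136366 -0.982982 +0.996429 = +0.149813;  D = +0.120505-0.089009i
d^4_{1,-2}: k∈[0..2] ⇒ -0.334223 +1.355179 -0.732649 = +0.288307;  D = +0.035257+0.286143i
d^4_{2,-2}: k∈[0..2] ⇒ +0.582837 -1.260394 +0.283919 = -0.393638;  D = +0.363931+0.150018i
d^4_{3,-2}: k∈[0..1] ⇒ -0.717093 +0.646136 = -0.070957;  D = -0.055784+0.043853i
d^4_{4,-2}: single k=0 term ⇒ +0.555782;  D = +0.084498+0.549321i
Y_4^{m'}(θ=1.2056,φ=1.0135) and Σ D·Y over m':
  (-0.0685-0.0332i)·(-0.2061+0.2664i)  (-0.1911+0.1325i)·(-0.3624-0.0368i)  (+0.0384+0.4139i)·(+0.0138+0.0281i)  (+0.4009+0.1795i)·(-0.1759+0.2822i)  (+0.1205-0.0890i)·(-0.0272+0.0000i)  (+0.0353+0.2861i)·(+0.1759+0.2822i)  (+0.3639+0.1500i)·(+0.0138-0.0281i)  (-0.0558+0.0439i)·(+0.3624-0.0368i)  (+0.0845+0.5493i)·(-0.2061-0.2664i)
Y_4^-2(R⁻¹ n̂) = +0.006566-0.027295i

Re=0.0066 Im=-0.0273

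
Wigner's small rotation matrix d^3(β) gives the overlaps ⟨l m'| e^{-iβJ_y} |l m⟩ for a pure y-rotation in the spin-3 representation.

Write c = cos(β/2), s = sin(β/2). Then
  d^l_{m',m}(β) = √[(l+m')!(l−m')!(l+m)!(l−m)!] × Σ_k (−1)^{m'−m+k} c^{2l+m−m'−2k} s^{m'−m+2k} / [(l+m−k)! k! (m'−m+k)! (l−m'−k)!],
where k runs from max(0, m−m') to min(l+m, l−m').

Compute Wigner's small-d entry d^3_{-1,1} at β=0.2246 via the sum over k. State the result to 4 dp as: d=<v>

d^3_{-1,1}(β=0.2246) via Wigner's sum:
With c≡cos(β/2)=0.993701 and s≡sin(β/2)=0.112064, N=[2·24·24·2]^{1/2}=48.000000
k∈{2,3,4} keeps every argument non-negative
  k=2: (−1)^0·48.0000/(8)·0.9937^4·0.1121^2 = +0.073470
  k=3: (−1)^1·48.0000/(6)·0.9937^2·0.1121^4 = -0.001246
  k=4: (−1)^2·48.0000/(48)·0.9937^0·0.1121^6 = +0.000002
d^3_{-1,1}(0.2246) = +0.073470 -0.001246 +0.000002 = +0.072226

d=0.0722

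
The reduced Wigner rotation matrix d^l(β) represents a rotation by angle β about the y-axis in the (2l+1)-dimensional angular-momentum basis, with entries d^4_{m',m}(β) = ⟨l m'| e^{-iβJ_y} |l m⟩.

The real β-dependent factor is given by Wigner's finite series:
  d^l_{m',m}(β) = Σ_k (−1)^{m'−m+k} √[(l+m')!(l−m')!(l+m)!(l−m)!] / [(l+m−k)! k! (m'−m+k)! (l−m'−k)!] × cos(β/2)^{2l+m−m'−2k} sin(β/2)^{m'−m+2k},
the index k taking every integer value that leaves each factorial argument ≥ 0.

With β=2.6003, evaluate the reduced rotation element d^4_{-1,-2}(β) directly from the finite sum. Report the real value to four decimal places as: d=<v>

d^4_{-1,-2}(β=2.6003) via Wigner's sum:
With c≡cos(β/2)=0.267354 and s≡sin(β/2)=0.963598, N=[6·120·2·720]^{1/2}=1018.233765
k: max(0,(-2)−(-1))=0 … min(4+(-2),4−(-1))=2
  k=0: (−1)^1·1018.2338/(240)·0.2674^7·0.9636^1 = -0.000399
  k=1: (−1)^2·1018.2338/(48)·0.2674^5·0.9636^3 = +0.025926
  k=2: (−1)^3·1018.2338/(72)·0.2674^3·0.9636^5 = -0.224521
d^4_{-1,-2}(2.6003) = -0.000399 +0.025926 -0.224521 = -0.198994

d=-0.1990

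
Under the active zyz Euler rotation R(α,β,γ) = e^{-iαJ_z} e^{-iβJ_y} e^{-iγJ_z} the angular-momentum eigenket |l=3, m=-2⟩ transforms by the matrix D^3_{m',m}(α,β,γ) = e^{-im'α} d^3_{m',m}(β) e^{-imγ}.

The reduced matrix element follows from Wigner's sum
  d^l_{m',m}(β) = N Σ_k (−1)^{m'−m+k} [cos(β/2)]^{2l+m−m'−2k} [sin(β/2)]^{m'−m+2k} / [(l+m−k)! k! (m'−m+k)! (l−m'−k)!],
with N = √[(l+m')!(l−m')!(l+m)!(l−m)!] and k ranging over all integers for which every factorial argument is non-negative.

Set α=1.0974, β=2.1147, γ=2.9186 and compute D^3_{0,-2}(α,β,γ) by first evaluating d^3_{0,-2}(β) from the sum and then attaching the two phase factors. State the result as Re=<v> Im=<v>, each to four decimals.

Re=-0.4681 Im=0.2238

First d^3_{0,-2}(β=2.1147), then the phase factors e^{-i(0)α} and e^{-i(-2)γ}:
c=cos(2.1147/2)=0.491182, s=sin(2.1147/2)=0.871057; N=√[6·6·1·120]=65.726707
The bounds max(0,m−m')=0 and min(l+m,l−m')=1 give 2 terms
  k=0: (−1)^2·65.7267/(12)·0.4912^4·0.8711^2 = +0.241893
  k=1: (−1)^3·65.7267/(12)·0.4912^2·0.8711^4 = -0.760732
d^3_{0,-2}(2.1147) = +0.241893 -0.760732 = -0.518839
Phases: e^{-i·(0)·1.0974}=+1.000000+0.000000i, e^{-i·(-2)·2.9186}=+0.902186-0.431347i ⇒ D=-0.468089+0.223800i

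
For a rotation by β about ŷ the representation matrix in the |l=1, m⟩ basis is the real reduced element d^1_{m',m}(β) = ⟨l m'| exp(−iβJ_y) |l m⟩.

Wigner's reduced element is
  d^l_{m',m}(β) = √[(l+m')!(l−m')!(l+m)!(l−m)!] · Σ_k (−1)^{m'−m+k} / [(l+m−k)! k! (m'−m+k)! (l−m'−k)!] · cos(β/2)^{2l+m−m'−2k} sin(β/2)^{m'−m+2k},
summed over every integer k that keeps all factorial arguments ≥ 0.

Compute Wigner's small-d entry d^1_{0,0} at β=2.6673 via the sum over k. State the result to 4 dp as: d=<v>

d=-0.8896

d^1_{0,0}(β=2.6673) via Wigner's sum:
c=cos(2.6673/2)=0.234930, s=sin(2.6673/2)=0.972012; N=√[1·1·1·1]=1.000000
k∈{0,1} keeps every argument non-negative
  k=0: (−1)^0·1.0000/(1)·0.2349^2·0.9720^0 = +0.055192
  k=1: (−1)^1·1.0000/(1)·0.2349^0·0.9720^2 = -0.944808
d^1_{0,0}(2.6673) = +0.055192 -0.944808 = -0.889616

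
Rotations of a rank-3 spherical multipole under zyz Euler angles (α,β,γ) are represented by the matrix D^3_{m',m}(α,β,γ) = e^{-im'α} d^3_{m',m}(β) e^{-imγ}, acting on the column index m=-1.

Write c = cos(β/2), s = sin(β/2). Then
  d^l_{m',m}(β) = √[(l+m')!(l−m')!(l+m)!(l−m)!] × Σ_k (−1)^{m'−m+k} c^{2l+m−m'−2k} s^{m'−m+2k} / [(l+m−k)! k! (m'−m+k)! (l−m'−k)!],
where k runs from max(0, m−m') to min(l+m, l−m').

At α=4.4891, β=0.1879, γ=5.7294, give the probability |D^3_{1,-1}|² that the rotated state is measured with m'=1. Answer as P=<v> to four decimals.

P=0.0026

Split into d^3_{1,-1}(β=0.1879) × two z-phases.
c=cos(0.1879/2)=0.995590, s=sin(0.1879/2)=0.093812; N=√[24·2·2·24]=48.000000
The bounds max(0,m−m')=0 and min(l+m,l−m')=2 give 3 terms
  k=0: (−1)^2·48.0000/(8)·0.9956^4·0.0938^2 = +0.051879
  k=1: (−1)^3·48.0000/(6)·0.9956^2·0.0938^4 = -0.000614
  k=2: (−1)^4·48.0000/(48)·0.9956^0·0.0938^6 = +0.000001
d^3_{1,-1}(0.1879) = +0.051879 -0.000614 +0.000001 = +0.051265
|D^3_{1,-1}|² = |d^3_{1,-1}(β)|² = (+0.051265)² = 0.002628 (the z-rotation phases have unit modulus)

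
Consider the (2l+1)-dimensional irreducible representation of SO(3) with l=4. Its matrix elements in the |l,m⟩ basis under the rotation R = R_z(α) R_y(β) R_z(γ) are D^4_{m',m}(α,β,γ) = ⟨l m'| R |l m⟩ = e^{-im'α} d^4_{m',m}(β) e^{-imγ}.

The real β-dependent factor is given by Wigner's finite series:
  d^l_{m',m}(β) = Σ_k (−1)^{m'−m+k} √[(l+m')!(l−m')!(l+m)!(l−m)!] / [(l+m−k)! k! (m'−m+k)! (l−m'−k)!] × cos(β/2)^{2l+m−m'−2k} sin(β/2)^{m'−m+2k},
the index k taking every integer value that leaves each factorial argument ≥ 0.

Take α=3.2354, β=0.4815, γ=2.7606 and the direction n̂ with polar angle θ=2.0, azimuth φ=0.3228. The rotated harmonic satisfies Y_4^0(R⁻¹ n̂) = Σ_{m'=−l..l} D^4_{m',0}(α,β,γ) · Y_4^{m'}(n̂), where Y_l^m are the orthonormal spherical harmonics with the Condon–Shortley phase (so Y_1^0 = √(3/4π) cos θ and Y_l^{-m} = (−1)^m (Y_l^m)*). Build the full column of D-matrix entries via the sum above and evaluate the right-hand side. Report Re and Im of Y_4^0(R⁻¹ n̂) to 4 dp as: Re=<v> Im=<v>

Need the full column D^4_{m',0} for m'=−4..4 at α=3.2354, β=0.4815, γ=2.7606.
cos(β/2)=0.971159, sin(β/2)=0.238431
d^4_{-4,0}: single k=4 term ⇒ +0.024053;  D = +0.022379+0.008815i
d^4_{-3,0}: k∈[3..4] ⇒ +0.138550 -0.008351 = +0.130198;  D = -0.125077-0.036159i
d^4_{-2,0}: k∈[2..4] ⇒ +0.452470 -0.072728 +0.001644 = +0.381386;  D = +0.374693+0.071135i
d^4_{-1,0}: k∈[1..4] ⇒ +0.868783 -0.314201 +0.018939 -0.000190 = +0.573331;  D = -0.570810-0.053704i
d^4_{0,0}: k∈[0..4] ⇒ +0.791269 -0.763113 +0.103494 -0.002773 +0.000010 = +0.128888;  D = +0.128888+0.000000i
d^4_{1,0}: k∈[0..3] ⇒ -0.868783 +0.314201 -0.018939 +0.000190 = -0.573331;  D = +0.570810-0.053704i
d^4_{2,0}: k∈[0..2] ⇒ +0.452470 -0.072728 +0.001644 = +0.381386;  D = +0.374693-0.071135i
d^4_{3,0}: k∈[0..1] ⇒ -0.138550 +0.008351 = -0.130198;  D = +0.125077-0.036159i
d^4_{4,0}: single k=0 term ⇒ +0.024053;  D = +0.022379-0.008815i
Y_4^{m'}(θ=2.0,φ=0.3228) and Σ D·Y over m':
  (+0.0224+0.0088i)·(+0.0835-0.2908i)  (-0.1251-0.0362i)·(-0.2219+0.3227i)  (+0.3747+0.0711i)·(+0.0469-0.0353i)  (-0.5708-0.0537i)·(+0.3035-0.1015i)  (+0.1289+0.0000i)·(-0.1212+0.0000i)  (+0.5708-0.0537i)·(-0.3035-0.1015i)  (+0.3747-0.0711i)·(+0.0469+0.0353i)  (+0.1251-0.0362i)·(+0.2219+0.3227i)  (+0.0224-0.0088i)·(+0.0835+0.2908i)
Y_4^0(R⁻¹ n̂) = -0.245146+0.000000i

Re=-0.2451 Im=0.0000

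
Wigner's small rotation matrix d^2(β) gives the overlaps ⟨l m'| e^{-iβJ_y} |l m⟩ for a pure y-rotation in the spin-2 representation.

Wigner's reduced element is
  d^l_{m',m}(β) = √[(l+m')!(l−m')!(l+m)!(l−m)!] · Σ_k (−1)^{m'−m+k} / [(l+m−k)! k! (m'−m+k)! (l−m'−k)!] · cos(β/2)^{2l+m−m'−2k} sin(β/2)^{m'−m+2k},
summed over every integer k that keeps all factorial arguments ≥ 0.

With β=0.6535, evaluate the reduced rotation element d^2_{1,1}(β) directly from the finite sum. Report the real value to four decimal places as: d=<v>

d=0.5274

d^2_{1,1}(β=0.6535) via Wigner's sum:
With c≡cos(β/2)=0.947090 and s≡sin(β/2)=0.320967, N=[6·1·6·1]^{1/2}=6.000000
k∈{0,1} keeps every argument non-negative
  k=0: (−1)^0·6.0000/(6)·0.9471^4·0.3210^0 = +0.804574
  k=1: (−1)^1·6.0000/(2)·0.9471^2·0.3210^2 = -0.277220
d^2_{1,1}(0.6535) = +0.804574 -0.277220 = +0.527354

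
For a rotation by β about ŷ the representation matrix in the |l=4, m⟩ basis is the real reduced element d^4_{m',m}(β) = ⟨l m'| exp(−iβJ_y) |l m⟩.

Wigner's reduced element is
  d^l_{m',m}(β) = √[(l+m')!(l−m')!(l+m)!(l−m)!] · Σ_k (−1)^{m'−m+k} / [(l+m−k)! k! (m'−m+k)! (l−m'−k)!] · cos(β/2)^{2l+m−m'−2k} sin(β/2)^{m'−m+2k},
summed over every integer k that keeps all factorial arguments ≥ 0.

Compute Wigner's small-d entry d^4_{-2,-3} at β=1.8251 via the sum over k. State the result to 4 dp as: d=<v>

d=0.3811

d^4_{-2,-3}(β=1.8251) via Wigner's sum:
With c≡cos(β/2)=0.611731 and s≡sin(β/2)=0.791066, N=[2·720·1·5040]^{1/2}=2693.993318
k∈{0,1} keeps every argument non-negative
  k=0: (−1)^1·2693.9933/(720)·0.6117^7·0.7911^1 = -0.094885
  k=1: (−1)^2·2693.9933/(240)·0.6117^5·0.7911^3 = +0.476019
d^4_{-2,-3}(1.8251) = -0.094885 +0.476019 = +0.381134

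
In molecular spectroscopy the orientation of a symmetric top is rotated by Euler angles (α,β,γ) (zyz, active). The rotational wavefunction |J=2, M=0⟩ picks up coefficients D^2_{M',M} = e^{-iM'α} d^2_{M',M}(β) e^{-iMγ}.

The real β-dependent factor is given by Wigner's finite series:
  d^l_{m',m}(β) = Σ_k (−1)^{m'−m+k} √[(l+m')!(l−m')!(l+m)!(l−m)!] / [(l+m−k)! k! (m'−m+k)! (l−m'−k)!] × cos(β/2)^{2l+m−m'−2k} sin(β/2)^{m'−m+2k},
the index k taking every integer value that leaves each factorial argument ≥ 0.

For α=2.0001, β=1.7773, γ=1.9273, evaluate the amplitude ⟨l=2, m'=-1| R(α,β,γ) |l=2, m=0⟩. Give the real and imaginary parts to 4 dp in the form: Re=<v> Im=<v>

Re=0.1023 Im=-0.2235

D^2_{-1,0}(2.0001,1.7773,1.9273) = e^{-i·-1·2.0001}·d^2_{-1,0}(1.7773)·e^{-i·0·1.9273}. Compute d first:
c=cos(1.7773/2)=0.630460, s=sin(1.7773/2)=0.776221; N=√[1·6·2·2]=4.898979
The bounds max(0,m−m')=1 and min(l+m,l−m')=2 give 2 terms
  k=1: (−1)^0·4.8990/(2)·0.6305^3·0.7762^1 = +0.476469
  k=2: (−1)^1·4.8990/(2)·0.6305^1·0.7762^3 = -0.722254
d^2_{-1,0}(1.7773) = +0.476469 -0.722254 = -0.245785
D = (-0.416238+0.909256i)·(-0.245785)·(+1.000000+0.000000i) = +0.102305-0.223482i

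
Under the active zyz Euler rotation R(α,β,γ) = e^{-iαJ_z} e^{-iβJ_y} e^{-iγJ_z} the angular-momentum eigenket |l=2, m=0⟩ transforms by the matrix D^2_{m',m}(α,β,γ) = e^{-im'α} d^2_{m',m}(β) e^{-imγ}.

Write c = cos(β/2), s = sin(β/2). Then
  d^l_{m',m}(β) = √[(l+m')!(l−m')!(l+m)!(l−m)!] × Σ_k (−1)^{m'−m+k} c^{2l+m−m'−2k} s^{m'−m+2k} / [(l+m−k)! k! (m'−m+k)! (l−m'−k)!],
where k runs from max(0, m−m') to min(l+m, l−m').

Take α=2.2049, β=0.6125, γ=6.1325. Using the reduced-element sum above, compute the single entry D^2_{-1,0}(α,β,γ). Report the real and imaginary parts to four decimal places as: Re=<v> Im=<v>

First d^2_{-1,0}(β=0.6125), then the phase factors e^{-i(-1)α} and e^{-i(0)γ}:
With c≡cos(β/2)=0.953471 and s≡sin(β/2)=0.301485, N=[1·6·2·2]^{1/2}=4.898979
k∈{1,2} keeps every argument non-negative
  k=1: (−1)^0·4.8990/(2)·0.9535^3·0.3015^1 = +0.640124
  k=2: (−1)^1·4.8990/(2)·0.9535^1·0.3015^3 = -0.064000
d^2_{-1,0}(0.6125) = +0.640124 -0.064000 = +0.576124
Attach z-rotation phases: D = e^{-i(-1)(2.2049)}·(+0.576124)·e^{-i(0)(6.1325)} = -0.341328+0.464127i

Re=-0.3413 Im=0.4641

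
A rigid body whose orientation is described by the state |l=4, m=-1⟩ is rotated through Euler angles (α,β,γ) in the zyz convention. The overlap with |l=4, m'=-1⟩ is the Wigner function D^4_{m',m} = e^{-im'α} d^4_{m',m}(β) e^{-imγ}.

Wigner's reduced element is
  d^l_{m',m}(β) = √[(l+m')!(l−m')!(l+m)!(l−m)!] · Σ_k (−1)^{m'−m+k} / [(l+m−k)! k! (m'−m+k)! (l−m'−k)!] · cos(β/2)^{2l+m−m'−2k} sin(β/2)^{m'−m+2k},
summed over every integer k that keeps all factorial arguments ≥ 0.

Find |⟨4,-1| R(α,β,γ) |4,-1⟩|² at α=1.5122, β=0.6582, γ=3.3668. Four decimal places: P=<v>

Split into d^4_{-1,-1}(β=0.6582) × two z-phases.
Half-angle: c=0.946334, s=0.323191. N=√(6·120·6·120)=720.000000
The bounds max(0,m−m')=0 and min(l+m,l−m')=3 give 4 terms
  k=0: (−1)^0·720.0000/(720)·0.9463^8·0.3232^0 = +0.643212
  k=1: (−1)^1·720.0000/(48)·0.9463^6·0.3232^2 = -1.125321
  k=2: (−1)^2·720.0000/(24)·0.9463^4·0.3232^4 = +0.262505
  k=3: (−1)^3·720.0000/(72)·0.9463^2·0.3232^6 = -0.010206
d^4_{-1,-1}(0.6582) = +0.643212 -1.125321 +0.262505 -0.010206 = -0.229810
|D^4_{-1,-1}|² = |d^4_{-1,-1}(β)|² = (-0.229810)² = 0.052813 (the z-rotation phases have unit modulus)

P=0.0528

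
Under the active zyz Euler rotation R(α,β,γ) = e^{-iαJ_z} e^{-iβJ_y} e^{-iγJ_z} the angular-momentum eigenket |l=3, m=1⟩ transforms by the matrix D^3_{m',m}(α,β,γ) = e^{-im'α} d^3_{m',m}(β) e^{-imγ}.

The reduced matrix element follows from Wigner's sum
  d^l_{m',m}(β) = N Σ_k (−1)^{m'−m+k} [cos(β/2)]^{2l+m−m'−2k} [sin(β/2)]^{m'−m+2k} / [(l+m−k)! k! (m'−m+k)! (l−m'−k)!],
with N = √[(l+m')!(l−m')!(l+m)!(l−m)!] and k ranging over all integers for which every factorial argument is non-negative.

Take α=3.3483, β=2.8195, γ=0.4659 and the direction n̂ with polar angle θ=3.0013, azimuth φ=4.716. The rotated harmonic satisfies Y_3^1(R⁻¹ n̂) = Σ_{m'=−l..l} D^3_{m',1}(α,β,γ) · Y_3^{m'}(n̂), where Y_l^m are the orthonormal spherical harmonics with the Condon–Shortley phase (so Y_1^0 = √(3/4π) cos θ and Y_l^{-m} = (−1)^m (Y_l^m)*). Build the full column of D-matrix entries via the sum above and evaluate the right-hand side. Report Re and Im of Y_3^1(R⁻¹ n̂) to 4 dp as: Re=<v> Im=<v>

Re=-0.3588 Im=0.0073

Need the full column D^3_{m',1} for m'=−3..3 at α=3.3483, β=2.8195, γ=0.4659.
cos(β/2)=0.160351, sin(β/2)=0.987060
d^3_{-3,1}: single k=4 term ⇒ +0.094529;  D = -0.093407-0.014521i
d^3_{-2,1}: k∈[3..4] ⇒ +0.025077 -0.475105 = -0.450028;  D = -0.449408+0.023609i
d^3_{-1,1}: k∈[2..4] ⇒ +0.003865 -0.195258 +0.924829 = +0.733436;  D = -0.708937+0.187980i
d^3_{0,1}: k∈[1..3] ⇒ +0.000362 -0.041206 +0.520452 = +0.479608;  D = +0.428491-0.215453i
d^3_{1,1}: k∈[0..2] ⇒ +0.000017 -0.005153 +0.146443 = +0.141307;  D = -0.110530+0.088038i
d^3_{2,1}: k∈[0..1] ⇒ -0.000331 +0.025077 = +0.024746;  D = +0.015780-0.019062i
d^3_{3,1}: single k=0 term ⇒ +0.002495;  D = -0.001163+0.002207i
Y_3^{m'}(θ=3.0013,φ=4.716) and Σ D·Y over m':
  (-0.0934-0.0145i)·(-0.0000-0.0011i)  (-0.4494+0.0236i)·(+0.0198-0.0001i)  (-0.7089+0.1880i)·(+0.0006+0.1763i)  (+0.4285-0.2155i)·(-0.7029+0.0000i)  (-0.1105+0.0880i)·(-0.0006+0.1763i)  (+0.0158-0.0191i)·(+0.0198+0.0001i)  (-0.0012+0.0022i)·(+0.0000-0.0011i)
Y_3^1(R⁻¹ n̂) = -0.358826+0.007259i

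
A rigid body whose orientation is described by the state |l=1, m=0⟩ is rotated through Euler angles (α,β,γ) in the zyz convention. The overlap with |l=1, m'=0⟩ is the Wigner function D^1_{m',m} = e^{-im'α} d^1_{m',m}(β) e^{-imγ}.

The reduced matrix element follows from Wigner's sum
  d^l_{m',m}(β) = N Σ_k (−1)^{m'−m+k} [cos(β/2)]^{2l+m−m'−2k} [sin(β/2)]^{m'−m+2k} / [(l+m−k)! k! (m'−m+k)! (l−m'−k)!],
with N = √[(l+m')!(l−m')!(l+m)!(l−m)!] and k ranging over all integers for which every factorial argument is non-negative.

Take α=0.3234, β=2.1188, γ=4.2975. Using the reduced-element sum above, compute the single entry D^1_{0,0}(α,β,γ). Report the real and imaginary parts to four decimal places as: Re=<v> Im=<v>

Re=-0.5210 Im=0.0000

First d^1_{0,0}(β=2.1188), then the phase factors e^{-i(0)α} and e^{-i(0)γ}:
Half-angle: c=0.489395, s=0.872062. N=√(1·1·1·1)=1.000000
The bounds max(0,m−m')=0 and min(l+m,l−m')=1 give 2 terms
  k=0: (−1)^0·1.0000/(1)·0.4894^2·0.8721^0 = +0.239508
  k=1: (−1)^1·1.0000/(1)·0.4894^0·0.8721^2 = -0.760492
d^1_{0,0}(2.1188) = +0.239508 -0.760492 = -0.520984
Attach z-rotation phases: D = e^{-i(0)(0.3234)}·(-0.520984)·e^{-i(0)(4.2975)} = -0.520984+0.000000i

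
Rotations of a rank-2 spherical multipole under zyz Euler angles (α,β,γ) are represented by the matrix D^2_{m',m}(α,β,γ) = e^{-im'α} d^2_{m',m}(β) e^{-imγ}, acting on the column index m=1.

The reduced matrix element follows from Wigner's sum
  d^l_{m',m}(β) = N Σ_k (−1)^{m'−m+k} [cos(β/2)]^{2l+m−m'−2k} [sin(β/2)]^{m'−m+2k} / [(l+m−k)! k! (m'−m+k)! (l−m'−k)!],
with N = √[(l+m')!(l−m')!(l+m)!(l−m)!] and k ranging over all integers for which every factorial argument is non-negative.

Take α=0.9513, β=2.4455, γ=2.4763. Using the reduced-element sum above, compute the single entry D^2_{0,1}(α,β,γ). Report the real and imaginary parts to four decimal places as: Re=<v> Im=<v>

First d^2_{0,1}(β=2.4455), then the phase factors e^{-i(0)α} and e^{-i(1)γ}:
With c≡cos(β/2)=0.341062 and s≡sin(β/2)=0.940041, N=[2·2·6·1]^{1/2}=4.898979
Admissible k: 1..2 (factorial args all ≥0)
  k=1: (−1)^0·4.8990/(2)·0.3411^3·0.9400^1 = +0.091353
  k=2: (−1)^1·4.8990/(2)·0.3411^1·0.9400^3 = -0.693983
d^2_{0,1}(2.4455) = +0.091353 -0.693983 = -0.602630
Phases: e^{-i·(0)·0.9513}=+1.000000+0.000000i, e^{-i·(1)·2.4763}=-0.786736-0.617289i ⇒ D=+0.474111+0.371997i

Re=0.4741 Im=0.3720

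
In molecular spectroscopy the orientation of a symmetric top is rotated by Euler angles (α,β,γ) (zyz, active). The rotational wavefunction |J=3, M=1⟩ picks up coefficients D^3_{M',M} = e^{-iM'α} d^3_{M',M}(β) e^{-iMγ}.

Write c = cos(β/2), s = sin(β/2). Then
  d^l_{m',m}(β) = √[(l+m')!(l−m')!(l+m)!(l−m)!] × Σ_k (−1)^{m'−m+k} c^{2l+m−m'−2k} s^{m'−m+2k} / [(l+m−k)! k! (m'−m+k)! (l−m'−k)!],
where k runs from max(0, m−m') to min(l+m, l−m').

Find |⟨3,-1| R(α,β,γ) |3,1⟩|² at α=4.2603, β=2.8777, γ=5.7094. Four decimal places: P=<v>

Split into d^3_{-1,1}(β=2.8777) × two z-phases.
Half-angle: c=0.131564, s=0.991308. N=√(2·24·24·2)=48.000000
k∈{2,3,4} keeps every argument non-negative
  k=2: (−1)^0·48.0000/(8)·0.1316^4·0.9913^2 = +0.001767
  k=3: (−1)^1·48.0000/(6)·0.1316^2·0.9913^4 = -0.133720
  k=4: (−1)^2·48.0000/(48)·0.1316^0·0.9913^6 = +0.948967
d^3_{-1,1}(2.8777) = +0.001767 -0.133720 +0.948967 = +0.817013
|D^3_{-1,1}|² = |d^3_{-1,1}(β)|² = (+0.817013)² = 0.667510 (the z-rotation phases have unit modulus)

P=0.6675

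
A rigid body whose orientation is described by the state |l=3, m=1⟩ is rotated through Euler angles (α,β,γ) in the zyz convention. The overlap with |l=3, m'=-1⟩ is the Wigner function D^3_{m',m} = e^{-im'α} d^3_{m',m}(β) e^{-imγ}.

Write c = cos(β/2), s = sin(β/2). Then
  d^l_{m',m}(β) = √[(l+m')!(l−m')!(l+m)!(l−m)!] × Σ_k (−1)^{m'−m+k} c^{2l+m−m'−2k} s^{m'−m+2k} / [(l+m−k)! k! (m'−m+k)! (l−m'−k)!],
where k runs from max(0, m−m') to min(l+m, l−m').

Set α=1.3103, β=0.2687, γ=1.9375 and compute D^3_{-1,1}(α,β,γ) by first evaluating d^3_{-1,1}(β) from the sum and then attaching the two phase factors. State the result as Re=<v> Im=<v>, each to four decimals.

Re=0.0820 Im=-0.0594

D^3_{-1,1}(1.3103,0.2687,1.9375) = e^{-i·-1·1.3103}·d^3_{-1,1}(0.2687)·e^{-i·1·1.9375}. Compute d first:
With c≡cos(β/2)=0.990989 and s≡sin(β/2)=0.133946, N=[2·24·24·2]^{1/2}=48.000000
k: max(0,(1)−(-1))=2 … min(3+(1),3−(-1))=4
  k=2: (−1)^0·48.0000/(8)·0.9910^4·0.1339^2 = +0.103821
  k=3: (−1)^1·48.0000/(6)·0.9910^2·0.1339^4 = -0.002529
  k=4: (−1)^2·48.0000/(48)·0.9910^0·0.1339^6 = +0.000006
d^3_{-1,1}(0.2687) = +0.103821 -0.002529 +0.000006 = +0.101298
D = (+0.257560+0.966262i)·(+0.101298)·(-0.358540-0.933514i) = +0.082018-0.059450i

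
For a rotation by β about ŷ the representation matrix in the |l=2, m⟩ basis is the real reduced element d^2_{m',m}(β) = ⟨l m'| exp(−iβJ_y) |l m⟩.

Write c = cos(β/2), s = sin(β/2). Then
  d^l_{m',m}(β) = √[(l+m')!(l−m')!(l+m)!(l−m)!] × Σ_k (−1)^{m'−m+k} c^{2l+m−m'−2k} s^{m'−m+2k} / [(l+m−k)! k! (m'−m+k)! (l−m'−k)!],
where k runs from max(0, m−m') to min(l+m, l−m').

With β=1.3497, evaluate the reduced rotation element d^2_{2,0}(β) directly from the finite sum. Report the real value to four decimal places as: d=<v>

d^2_{2,0}(β=1.3497) via Wigner's sum:
With c≡cos(β/2)=0.780801 and s≡sin(β/2)=0.624780, N=[24·1·2·2]^{1/2}=9.797959
The bounds max(0,m−m')=0 and min(l+m,l−m')=0 give 1 term
  k=0: (−1)^2·9.7980/(4)·0.7808^2·0.6248^2 = +0.582922
d^2_{2,0}(1.3497) = +0.582922

d=0.5829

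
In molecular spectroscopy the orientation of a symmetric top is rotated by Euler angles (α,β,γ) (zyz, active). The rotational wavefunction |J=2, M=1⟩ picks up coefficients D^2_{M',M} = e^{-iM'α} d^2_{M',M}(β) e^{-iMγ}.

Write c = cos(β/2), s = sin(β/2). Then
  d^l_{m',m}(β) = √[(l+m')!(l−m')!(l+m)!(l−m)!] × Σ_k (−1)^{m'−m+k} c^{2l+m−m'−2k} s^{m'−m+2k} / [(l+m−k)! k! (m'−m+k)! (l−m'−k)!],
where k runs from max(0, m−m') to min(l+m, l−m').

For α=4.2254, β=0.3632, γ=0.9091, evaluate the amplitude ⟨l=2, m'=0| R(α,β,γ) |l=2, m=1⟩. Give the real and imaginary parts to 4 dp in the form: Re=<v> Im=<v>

D^2_{0,1}(4.2254,0.3632,0.9091) = e^{-i·0·4.2254}·d^2_{0,1}(0.3632)·e^{-i·1·0.9091}. Compute d first:
c=cos(0.3632/2)=0.983556, s=sin(0.3632/2)=0.180603; N=√[2·2·6·1]=4.898979
k: max(0,(1)−(0))=1 … min(2+(1),2−(0))=2
  k=1: (−1)^0·4.8990/(2)·0.9836^3·0.1806^1 = +0.420919
  k=2: (−1)^1·4.8990/(2)·0.9836^1·0.1806^3 = -0.014192
d^2_{0,1}(0.3632) = +0.420919 -0.014192 = +0.406727
Attach z-rotation phases: D = e^{-i(0)(4.2254)}·(+0.406727)·e^{-i(1)(0.9091)} = +0.249916-0.320888i

Re=0.2499 Im=-0.3209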